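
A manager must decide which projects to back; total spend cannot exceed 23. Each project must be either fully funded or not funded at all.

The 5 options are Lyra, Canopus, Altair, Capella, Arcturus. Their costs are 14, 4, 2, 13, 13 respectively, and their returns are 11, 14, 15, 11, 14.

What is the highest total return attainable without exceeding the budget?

43

Lyra + Canopus + Altair: cost 14 + 4 + 2 = 20 ≤ 23, return 11 + 14 + 15 = 40.
Canopus + Altair + Arcturus: cost 4 + 2 + 13 = 19 ≤ 23, return 14 + 15 + 14 = 43.
Canopus + Altair + Capella: cost 4 + 2 + 13 = 19 ≤ 23, return 14 + 15 + 11 = 40.
Best is Canopus, Altair, and Arcturus with total return 43.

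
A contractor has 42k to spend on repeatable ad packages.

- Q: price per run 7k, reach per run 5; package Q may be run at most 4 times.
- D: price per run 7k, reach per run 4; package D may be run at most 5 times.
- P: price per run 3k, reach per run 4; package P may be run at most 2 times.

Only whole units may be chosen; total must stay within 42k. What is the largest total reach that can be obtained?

P has the best ratio (4/3); taking only P gives at most 2×4 = 8 (stopped by the supply cap of 2).
Mixing does better — 4×Q, 1×D, and 2×P: price 41 ≤ 42, reach 4·5 + 1·4 + 2·4 = 32.

32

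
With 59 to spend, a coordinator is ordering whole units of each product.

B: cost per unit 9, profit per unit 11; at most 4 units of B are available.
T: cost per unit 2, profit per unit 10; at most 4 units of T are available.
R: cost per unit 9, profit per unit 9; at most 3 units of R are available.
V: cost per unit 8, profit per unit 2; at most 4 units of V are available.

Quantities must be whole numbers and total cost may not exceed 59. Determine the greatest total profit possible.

This is a bounded integer knapsack.
T has the best ratio (10/2); taking only T gives at most 4×10 = 40 (stopped by the supply cap of 4).
Mixing does better — 4×B, 4×T, and 1×R: cost 53 ≤ 59, profit 4·11 + 4·10 + 1·9 = 93.

93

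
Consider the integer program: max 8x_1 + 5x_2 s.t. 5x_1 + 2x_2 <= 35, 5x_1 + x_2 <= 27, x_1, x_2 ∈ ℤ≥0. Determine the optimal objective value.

85

(x_1,x_2)=(0,17): 5·0+2·17=34≤35, 5·0+1·17=17≤27, objective 85.
(x_1,x_2)=(0,16): 5·0+2·16=32≤35, 5·0+1·16=16≤27, objective 80.
Maximum is 85 at (x_1,x_2)=(0,17).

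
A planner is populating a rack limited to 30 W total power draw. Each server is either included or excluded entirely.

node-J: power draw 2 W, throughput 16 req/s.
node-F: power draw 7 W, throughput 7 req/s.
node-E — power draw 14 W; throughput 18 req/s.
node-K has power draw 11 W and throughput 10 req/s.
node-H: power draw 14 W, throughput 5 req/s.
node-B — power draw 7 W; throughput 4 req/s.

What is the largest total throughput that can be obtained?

45

Allowing fractional choices, the relaxed optimum would be about 47.4, but servers are indivisible.
node-J + node-F + node-E: power draw 2 + 7 + 14 = 23 ≤ 30, throughput 16 + 7 + 18 = 41.
node-J + node-E + node-K: power draw 2 + 14 + 11 = 27 ≤ 30, throughput 16 + 18 + 10 = 44.
node-J + node-F + node-E + node-B: power draw 2 + 7 + 14 + 7 = 30 ≤ 30, throughput 16 + 7 + 18 + 4 = 45.
Best is node-J, node-F, node-E, and node-B with total throughput 45.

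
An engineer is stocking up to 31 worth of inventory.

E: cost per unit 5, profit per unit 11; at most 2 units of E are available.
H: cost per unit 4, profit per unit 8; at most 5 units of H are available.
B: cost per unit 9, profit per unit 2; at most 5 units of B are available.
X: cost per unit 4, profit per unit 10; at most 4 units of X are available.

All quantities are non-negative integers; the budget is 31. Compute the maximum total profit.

70

Take 2×E, 1×H, and 4×X: cost 30 ≤ 31, profit 2·11 + 1·8 + 4·10 = 70.
X has the best ratio (10/4) and is taken to its limit of 4; remaining capacity is filled optimally with the others.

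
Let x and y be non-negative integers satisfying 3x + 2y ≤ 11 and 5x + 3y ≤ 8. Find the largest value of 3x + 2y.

5

(x,y)=(1,1) is feasible, giving 5.
(x,y)=(0,2) is feasible, giving 4.
(x,y)=(1,0) is feasible, giving 3.
(x,y)=(0,1) is feasible, giving 2.
The best lattice point is (1,1), giving 5.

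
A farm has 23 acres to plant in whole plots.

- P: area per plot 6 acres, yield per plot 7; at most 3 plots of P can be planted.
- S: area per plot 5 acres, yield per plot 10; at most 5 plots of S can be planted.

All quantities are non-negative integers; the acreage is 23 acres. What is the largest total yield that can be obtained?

4×S: area 20 ≤ 23, yield 4·10 = 40.
1×P and 3×S: area 21 ≤ 23, yield 1·7 + 3·10 = 37.
Best is 40.

40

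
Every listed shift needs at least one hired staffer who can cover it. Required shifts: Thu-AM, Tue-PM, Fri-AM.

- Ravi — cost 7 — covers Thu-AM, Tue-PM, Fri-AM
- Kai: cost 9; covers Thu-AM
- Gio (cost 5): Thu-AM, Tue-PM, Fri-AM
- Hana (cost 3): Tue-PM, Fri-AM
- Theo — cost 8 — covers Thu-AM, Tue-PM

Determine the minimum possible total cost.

5

The greedy cost-per-new-shift heuristic would pick Hana and Gio for 8, but a cheaper cover exists.
Gio alone covers Thu-AM, Tue-PM, Fri-AM — every shift.
Total cost: 5.
No cover costs less than 5.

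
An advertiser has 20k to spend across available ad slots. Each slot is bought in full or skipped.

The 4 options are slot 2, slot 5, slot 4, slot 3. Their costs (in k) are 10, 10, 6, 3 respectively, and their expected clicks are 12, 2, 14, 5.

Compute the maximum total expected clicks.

Allowing fractional choices, the relaxed optimum would be about 31.2, but ad slots are indivisible.
slot 2 + slot 4: cost 10 + 6 = 16 ≤ 20, expected clicks 12 + 14 = 26.
slot 2 + slot 4 + slot 3: cost 10 + 6 + 3 = 19 ≤ 20, expected clicks 12 + 14 + 5 = 31.
Best is slot 2, slot 4, and slot 3 with total expected clicks 31.

31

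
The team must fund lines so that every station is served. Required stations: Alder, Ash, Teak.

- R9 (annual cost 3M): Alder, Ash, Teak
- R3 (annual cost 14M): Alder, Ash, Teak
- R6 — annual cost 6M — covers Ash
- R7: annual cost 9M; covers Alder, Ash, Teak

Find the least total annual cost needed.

R9 alone covers Alder, Ash, Teak — every station.
Total annual cost: 3.
No cover costs less than 3.

3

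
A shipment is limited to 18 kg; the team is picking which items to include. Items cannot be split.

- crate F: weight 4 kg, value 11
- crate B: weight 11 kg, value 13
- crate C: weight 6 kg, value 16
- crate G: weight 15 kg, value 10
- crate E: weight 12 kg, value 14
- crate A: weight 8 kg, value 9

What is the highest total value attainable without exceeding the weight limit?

36

crate F + crate C + crate A: weight 4 + 6 + 8 = 18 ≤ 18, value 11 + 16 + 9 = 36.
crate C + crate E: weight 6 + 12 = 18 ≤ 18, value 16 + 14 = 30.
crate B + crate C: weight 11 + 6 = 17 ≤ 18, value 13 + 16 = 29.
Best is crate F, crate C, and crate A with total value 36.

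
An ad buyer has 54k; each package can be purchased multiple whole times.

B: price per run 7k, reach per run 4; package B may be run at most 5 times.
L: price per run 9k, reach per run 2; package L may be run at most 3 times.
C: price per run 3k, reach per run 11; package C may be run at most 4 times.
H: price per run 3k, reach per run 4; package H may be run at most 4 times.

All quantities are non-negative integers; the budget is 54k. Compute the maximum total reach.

This is a bounded integer knapsack.
Take 4×B, 4×C, and 4×H: price 52 ≤ 54, reach 4·4 + 4·11 + 4·4 = 76.
C has the best ratio (11/3) and is taken to its limit of 4; remaining capacity is filled optimally with the others.

76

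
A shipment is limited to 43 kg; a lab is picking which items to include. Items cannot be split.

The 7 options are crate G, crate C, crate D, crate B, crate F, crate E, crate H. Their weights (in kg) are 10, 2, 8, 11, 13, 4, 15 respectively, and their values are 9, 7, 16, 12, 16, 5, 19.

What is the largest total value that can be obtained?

63

Take crate C, crate D, crate F, crate E, and crate H: weight 2 + 8 + 13 + 4 + 15 = 42 ≤ 43, value 7 + 16 + 16 + 5 + 19 = 63.
No other feasible combination does better.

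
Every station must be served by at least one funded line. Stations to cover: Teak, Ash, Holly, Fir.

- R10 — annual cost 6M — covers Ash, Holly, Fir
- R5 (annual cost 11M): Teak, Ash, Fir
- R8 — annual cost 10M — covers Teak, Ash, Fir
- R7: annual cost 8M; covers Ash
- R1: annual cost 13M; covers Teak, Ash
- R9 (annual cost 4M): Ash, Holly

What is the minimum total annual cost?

Choose R8 and R9: together they cover Teak, Ash, Holly, Fir — every station.
Total annual cost: 10 + 4 = 14.

14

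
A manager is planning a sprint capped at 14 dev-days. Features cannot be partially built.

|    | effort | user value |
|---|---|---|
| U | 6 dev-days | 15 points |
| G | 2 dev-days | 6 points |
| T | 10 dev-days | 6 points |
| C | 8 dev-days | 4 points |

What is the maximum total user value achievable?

21

Allowing fractional choices, the relaxed optimum would be about 24.6, but features are indivisible.
U + C: effort 6 + 8 = 14 ≤ 14, user value 15 + 4 = 19.
U + G: effort 6 + 2 = 8 ≤ 14, user value 15 + 6 = 21.
U: effort 6 ≤ 14, user value 15.
Best is U and G with total user value 21.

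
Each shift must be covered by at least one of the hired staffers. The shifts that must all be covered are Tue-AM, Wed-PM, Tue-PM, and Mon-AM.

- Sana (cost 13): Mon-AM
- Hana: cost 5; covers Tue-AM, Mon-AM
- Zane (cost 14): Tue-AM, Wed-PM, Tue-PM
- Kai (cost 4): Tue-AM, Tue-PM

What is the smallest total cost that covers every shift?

This is a weighted set-cover instance.
The greedy cost-per-new-shift heuristic would pick Kai, Hana, and Zane for 23, but a cheaper cover exists.
Choose Hana and Zane: together they cover Tue-AM, Wed-PM, Tue-PM, Mon-AM — every shift.
Total cost: 5 + 14 = 19.
No cover costs less than 19.

19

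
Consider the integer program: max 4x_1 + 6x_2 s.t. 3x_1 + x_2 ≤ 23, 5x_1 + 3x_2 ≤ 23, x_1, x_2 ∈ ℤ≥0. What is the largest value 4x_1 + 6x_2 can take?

Relaxing integrality, the LP optimum is 46.00 at (x_1,x_2) = (0, 7.67), which is not an integer point.
(x_1,x_2)=(0,7): 3·0+1·7=7≤23, 5·0+3·7=21≤23, objective 42.
(x_1,x_2)=(1,6): 3·1+1·6=9≤23, 5·1+3·6=23≤23, objective 40.
Maximum is 42 at (x_1,x_2)=(0,7).

42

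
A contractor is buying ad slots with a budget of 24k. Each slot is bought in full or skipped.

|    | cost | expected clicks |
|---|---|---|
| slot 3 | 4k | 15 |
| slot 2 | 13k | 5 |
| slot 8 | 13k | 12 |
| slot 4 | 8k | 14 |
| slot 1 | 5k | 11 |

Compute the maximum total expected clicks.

40

Allowing fractional choices, the relaxed optimum would be about 46.5, but ad slots are indivisible.
slot 3 + slot 8 + slot 1: cost 4 + 13 + 5 = 22 ≤ 24, expected clicks 15 + 12 + 11 = 38.
slot 3 + slot 4 + slot 1: cost 4 + 8 + 5 = 17 ≤ 24, expected clicks 15 + 14 + 11 = 40.
Best is slot 3, slot 4, and slot 1 with total expected clicks 40.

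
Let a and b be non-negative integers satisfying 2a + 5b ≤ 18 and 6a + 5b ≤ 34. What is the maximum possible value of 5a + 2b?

25

The continuous relaxation peaks at (5.67, 0) with value 28.33; rounding to a feasible lattice point costs some objective.
(a,b)=(5,0): 2·5+5·0=10≤18, 6·5+5·0=30≤34, objective 25.
(a,b)=(4,1): 2·4+5·1=13≤18, 6·4+5·1=29≤34, objective 22.
(a,b)=(4,0): 2·4+5·0=8≤18, 6·4+5·0=24≤34, objective 20.
Maximum is 25 at (a,b)=(5,0).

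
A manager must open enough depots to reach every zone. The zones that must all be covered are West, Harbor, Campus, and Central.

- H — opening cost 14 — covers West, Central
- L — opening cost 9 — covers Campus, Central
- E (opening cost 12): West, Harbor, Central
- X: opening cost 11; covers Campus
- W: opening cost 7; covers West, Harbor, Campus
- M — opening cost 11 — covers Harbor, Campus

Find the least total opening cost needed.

16

This is a weighted set-cover instance.
Choose L and W: together they cover West, Harbor, Campus, Central — every zone.
Total opening cost: 9 + 7 = 16.
No cover costs less than 16.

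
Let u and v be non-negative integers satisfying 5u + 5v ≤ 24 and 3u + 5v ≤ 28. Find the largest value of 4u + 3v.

The continuous relaxation peaks at (4.8, 0) with value 19.20; rounding to a feasible lattice point costs some objective.
(u,v)=(4,0): 5·4+5·0=20≤24, 3·4+5·0=12≤28, objective 16.
(u,v)=(3,1): 5·3+5·1=20≤24, 3·3+5·1=14≤28, objective 15.
(u,v)=(3,0): 5·3+5·0=15≤24, 3·3+5·0=9≤28, objective 12.
No feasible integer point exceeds 16.

16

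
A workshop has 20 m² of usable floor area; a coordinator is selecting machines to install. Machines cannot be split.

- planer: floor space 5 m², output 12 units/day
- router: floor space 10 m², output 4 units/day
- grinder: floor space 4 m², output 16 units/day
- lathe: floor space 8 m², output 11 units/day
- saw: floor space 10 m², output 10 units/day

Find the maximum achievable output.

This is a 0-1 knapsack instance.
planer + grinder + saw: floor space 5 + 4 + 10 = 19 ≤ 20, output 12 + 16 + 10 = 38.
planer + grinder + lathe: floor space 5 + 4 + 8 = 17 ≤ 20, output 12 + 16 + 11 = 39.
Best is planer, grinder, and lathe with total output 39.

39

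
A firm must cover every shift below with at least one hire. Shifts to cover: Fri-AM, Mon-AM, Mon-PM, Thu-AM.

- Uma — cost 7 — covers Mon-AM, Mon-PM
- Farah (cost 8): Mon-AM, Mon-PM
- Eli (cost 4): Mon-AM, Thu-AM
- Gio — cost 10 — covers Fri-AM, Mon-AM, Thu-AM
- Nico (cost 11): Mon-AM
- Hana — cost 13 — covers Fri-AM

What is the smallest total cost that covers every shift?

17

This is a weighted set-cover instance.
Choose Uma and Gio: together they cover Fri-AM, Mon-AM, Mon-PM, Thu-AM — every shift.
Total cost: 7 + 10 = 17.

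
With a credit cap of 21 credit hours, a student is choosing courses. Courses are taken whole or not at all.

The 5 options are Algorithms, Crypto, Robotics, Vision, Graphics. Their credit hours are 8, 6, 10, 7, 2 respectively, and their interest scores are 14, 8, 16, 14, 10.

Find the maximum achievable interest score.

Take Robotics, Vision, and Graphics: credit hours 10 + 7 + 2 = 19 ≤ 21, interest score 16 + 14 + 10 = 40.
No feasible combination exceeds this.

40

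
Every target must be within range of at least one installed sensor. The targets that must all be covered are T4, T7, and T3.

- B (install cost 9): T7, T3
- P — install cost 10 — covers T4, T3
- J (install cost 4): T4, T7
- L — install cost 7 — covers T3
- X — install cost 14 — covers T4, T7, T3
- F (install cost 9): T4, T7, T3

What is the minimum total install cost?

The greedy cost-per-new-target heuristic would pick J and L for 11, but a cheaper cover exists.
F alone covers T4, T7, T3 — every target.
Total install cost: 9.
No cover costs less than 9.

9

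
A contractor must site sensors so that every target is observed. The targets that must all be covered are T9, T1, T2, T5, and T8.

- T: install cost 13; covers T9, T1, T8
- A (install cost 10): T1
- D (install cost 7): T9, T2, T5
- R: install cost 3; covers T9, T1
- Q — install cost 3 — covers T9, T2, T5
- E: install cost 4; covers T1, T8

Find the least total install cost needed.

Choose Q and E: together they cover T9, T1, T2, T5, T8 — every target.
Total install cost: 3 + 4 = 7.
No cover costs less than 7.

7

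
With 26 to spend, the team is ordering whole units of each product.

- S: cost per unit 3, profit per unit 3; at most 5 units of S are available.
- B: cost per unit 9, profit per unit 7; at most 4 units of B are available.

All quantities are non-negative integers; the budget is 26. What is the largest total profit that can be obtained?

22

Take 5×S and 1×B: cost 24 ≤ 26, profit 5·3 + 1·7 = 22.
S has the best ratio (3/3) and is taken to its limit of 5; remaining capacity is filled optimally with the others.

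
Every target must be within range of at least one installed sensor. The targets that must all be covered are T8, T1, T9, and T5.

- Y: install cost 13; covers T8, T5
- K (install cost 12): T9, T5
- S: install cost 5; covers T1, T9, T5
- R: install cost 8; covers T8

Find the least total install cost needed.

13

This is an integer covering problem.
Choose S and R: together they cover T8, T1, T9, T5 — every target.
Total install cost: 5 + 8 = 13.
No cover costs less than 13.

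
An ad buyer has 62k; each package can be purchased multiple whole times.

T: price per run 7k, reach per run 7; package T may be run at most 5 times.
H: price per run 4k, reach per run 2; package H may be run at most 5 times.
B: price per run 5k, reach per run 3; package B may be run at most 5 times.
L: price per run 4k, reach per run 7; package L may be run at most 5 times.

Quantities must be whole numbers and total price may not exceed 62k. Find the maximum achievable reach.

73

Take 5×T, 1×B, and 5×L: price 60 ≤ 62, reach 5·7 + 1·3 + 5·7 = 73.
L has the best ratio (7/4) and is taken to its limit of 5; remaining capacity is filled optimally with the others.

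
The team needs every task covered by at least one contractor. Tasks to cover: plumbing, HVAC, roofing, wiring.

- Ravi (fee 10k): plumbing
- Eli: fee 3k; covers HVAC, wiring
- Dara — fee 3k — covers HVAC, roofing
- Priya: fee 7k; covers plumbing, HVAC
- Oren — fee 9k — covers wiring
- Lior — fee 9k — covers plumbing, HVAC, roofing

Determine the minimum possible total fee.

The greedy cost-per-new-task heuristic would pick Eli, Dara, and Priya for 13, but a cheaper cover exists.
Choose Eli and Lior: together they cover plumbing, HVAC, roofing, wiring — every task.
Total fee: 3 + 9 = 12.
No cover costs less than 12.

12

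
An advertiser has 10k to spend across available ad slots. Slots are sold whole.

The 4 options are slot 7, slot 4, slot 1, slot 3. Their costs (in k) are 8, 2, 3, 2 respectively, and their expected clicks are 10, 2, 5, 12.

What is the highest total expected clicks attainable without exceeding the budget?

slot 4 + slot 1 + slot 3: cost 2 + 3 + 2 = 7 ≤ 10, expected clicks 2 + 5 + 12 = 19.
slot 7 + slot 3: cost 8 + 2 = 10 ≤ 10, expected clicks 10 + 12 = 22.
Best is slot 7 and slot 3 with total expected clicks 22.

22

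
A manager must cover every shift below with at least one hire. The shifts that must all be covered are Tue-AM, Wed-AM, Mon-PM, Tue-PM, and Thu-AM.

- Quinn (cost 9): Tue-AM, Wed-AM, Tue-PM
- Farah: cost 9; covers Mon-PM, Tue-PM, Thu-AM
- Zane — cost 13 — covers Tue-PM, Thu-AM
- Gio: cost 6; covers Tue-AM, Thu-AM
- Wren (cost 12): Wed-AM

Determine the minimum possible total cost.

Choose Quinn and Farah: together they cover Tue-AM, Wed-AM, Mon-PM, Tue-PM, Thu-AM — every shift.
Total cost: 9 + 9 = 18.
No cover costs less than 18.

18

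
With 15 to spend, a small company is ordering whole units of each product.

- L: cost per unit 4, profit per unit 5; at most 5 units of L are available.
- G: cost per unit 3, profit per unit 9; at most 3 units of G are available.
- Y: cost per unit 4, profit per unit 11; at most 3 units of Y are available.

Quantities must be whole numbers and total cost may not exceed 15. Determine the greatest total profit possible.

1×G and 3×Y: cost 15 ≤ 15, profit 1·9 + 3·11 = 42.
2×G and 2×Y: cost 14 ≤ 15, profit 2·9 + 2·11 = 40.
Best is 42.

42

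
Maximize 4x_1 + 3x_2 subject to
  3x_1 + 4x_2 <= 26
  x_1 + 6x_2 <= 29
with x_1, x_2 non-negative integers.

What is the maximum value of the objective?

Relaxing integrality, the LP optimum is 34.67 at (x_1,x_2) = (8.67, 0), which is not an integer point.
(x_1,x_2)=(8,0): 3·8+4·0=24≤26, 1·8+6·0=8≤29, objective 32.
(x_1,x_2)=(7,1): 3·7+4·1=25≤26, 1·7+6·1=13≤29, objective 31.
(x_1,x_2)=(7,0): 3·7+4·0=21≤26, 1·7+6·0=7≤29, objective 28.
Maximum is 32 at (x_1,x_2)=(8,0).

32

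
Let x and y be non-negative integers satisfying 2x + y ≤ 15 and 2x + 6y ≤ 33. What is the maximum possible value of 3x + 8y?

44

Relaxing integrality, the LP optimum is 45.90 at (x,y) = (5.7, 3.6), which is not an integer point.
(x,y)=(4,4) is feasible, giving 44.
(x,y)=(6,3) is feasible, giving 42.
(x,y)=(3,4) is feasible, giving 41.
No feasible integer point exceeds 44.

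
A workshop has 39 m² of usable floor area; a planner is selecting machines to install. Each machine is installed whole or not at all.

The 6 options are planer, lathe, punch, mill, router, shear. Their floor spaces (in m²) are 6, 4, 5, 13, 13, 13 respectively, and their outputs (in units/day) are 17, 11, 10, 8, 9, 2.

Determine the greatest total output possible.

Allowing fractional choices, the relaxed optimum would be about 53.8, but machines are indivisible.
planer + lathe + punch + mill: floor space 6 + 4 + 5 + 13 = 28 ≤ 39, output 17 + 11 + 10 + 8 = 46.
planer + lathe + punch + router: floor space 6 + 4 + 5 + 13 = 28 ≤ 39, output 17 + 11 + 10 + 9 = 47.
planer + lathe + mill + router: floor space 6 + 4 + 13 + 13 = 36 ≤ 39, output 17 + 11 + 8 + 9 = 45.
Best is planer, lathe, punch, and router with total output 47.

47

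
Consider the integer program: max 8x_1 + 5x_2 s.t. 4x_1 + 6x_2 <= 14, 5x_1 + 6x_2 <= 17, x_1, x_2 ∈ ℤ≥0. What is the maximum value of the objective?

The continuous relaxation peaks at (3.4, 0) with value 27.20; rounding to a feasible lattice point costs some objective.
(x_1,x_2)=(3,0): 4·3+6·0=12≤14, 5·3+6·0=15≤17, objective 24.
(x_1,x_2)=(2,1): 4·2+6·1=14≤14, 5·2+6·1=16≤17, objective 21.
(x_1,x_2)=(2,0): 4·2+6·0=8≤14, 5·2+6·0=10≤17, objective 16.
No feasible integer point exceeds 24.

24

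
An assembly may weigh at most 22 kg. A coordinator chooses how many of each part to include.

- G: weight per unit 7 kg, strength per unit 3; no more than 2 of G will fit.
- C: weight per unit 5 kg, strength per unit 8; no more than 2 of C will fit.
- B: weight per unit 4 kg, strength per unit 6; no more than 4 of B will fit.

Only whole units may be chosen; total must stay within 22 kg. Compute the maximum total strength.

34

2×C and 3×B: weight 22 ≤ 22, strength 2·8 + 3·6 = 34.
1×C and 4×B: weight 21 ≤ 22, strength 1·8 + 4·6 = 32.
Best is 34.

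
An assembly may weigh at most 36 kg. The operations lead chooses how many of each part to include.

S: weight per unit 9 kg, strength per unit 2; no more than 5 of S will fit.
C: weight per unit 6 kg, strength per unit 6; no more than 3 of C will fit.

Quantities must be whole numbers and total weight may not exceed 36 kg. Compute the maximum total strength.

22

This is a bounded integer knapsack.
Take 2×S and 3×C: weight 36 ≤ 36, strength 2·2 + 3·6 = 22.
C has the best ratio (6/6) and is taken to its limit of 3; remaining capacity is filled optimally with the others.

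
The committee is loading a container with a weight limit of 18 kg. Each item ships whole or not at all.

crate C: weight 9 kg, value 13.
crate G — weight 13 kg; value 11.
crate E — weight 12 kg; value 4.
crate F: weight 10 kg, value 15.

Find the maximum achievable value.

15

Allowing fractional choices, the relaxed optimum would be about 26.6, but items are indivisible.
crate F: weight 10 ≤ 18, value 15.
crate C: weight 9 ≤ 18, value 13.
crate G: weight 13 ≤ 18, value 11.
Best is crate F with total value 15.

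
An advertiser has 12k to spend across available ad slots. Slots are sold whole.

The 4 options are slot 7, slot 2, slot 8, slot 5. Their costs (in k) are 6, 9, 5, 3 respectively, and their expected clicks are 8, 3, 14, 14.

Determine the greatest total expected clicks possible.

Take slot 8 and slot 5: cost 5 + 3 = 8 ≤ 12, expected clicks 14 + 14 = 28.
No other feasible combination does better.

28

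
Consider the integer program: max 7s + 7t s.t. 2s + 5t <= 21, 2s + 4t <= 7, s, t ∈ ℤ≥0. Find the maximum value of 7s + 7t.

21

The continuous relaxation peaks at (3.5, 0) with value 24.50; rounding to a feasible lattice point costs some objective.
(s,t)=(3,0): 2·3+5·0=6≤21, 2·3+4·0=6≤7, objective 21.
(s,t)=(2,0): 2·2+5·0=4≤21, 2·2+4·0=4≤7, objective 14.
The best lattice point is (3,0), giving 21.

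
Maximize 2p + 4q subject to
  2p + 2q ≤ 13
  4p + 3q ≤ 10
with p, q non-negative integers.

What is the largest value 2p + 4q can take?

(p,q)=(0,3): 2·0+2·3=6≤13, 4·0+3·3=9≤10, objective 12.
(p,q)=(1,2): 2·1+2·2=6≤13, 4·1+3·2=10≤10, objective 10.
(p,q)=(0,2): 2·0+2·2=4≤13, 4·0+3·2=6≤10, objective 8.
Maximum is 12 at (p,q)=(0,3).

12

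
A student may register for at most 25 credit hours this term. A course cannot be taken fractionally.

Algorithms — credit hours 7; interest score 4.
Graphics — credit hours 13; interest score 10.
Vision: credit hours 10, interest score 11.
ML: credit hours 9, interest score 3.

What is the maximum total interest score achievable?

Allowing fractional choices, the relaxed optimum would be about 22.1, but courses are indivisible.
Graphics + Vision: credit hours 13 + 10 = 23 ≤ 25, interest score 10 + 11 = 21.
Algorithms + Vision: credit hours 7 + 10 = 17 ≤ 25, interest score 4 + 11 = 15.
Best is Graphics and Vision with total interest score 21.

21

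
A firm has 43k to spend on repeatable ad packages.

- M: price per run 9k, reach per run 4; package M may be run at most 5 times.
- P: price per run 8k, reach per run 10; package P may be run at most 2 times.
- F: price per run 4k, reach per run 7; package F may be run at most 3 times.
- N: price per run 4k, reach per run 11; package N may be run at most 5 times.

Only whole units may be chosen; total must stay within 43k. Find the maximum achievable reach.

1×P, 3×F, and 5×N: price 40 ≤ 43, reach 1·10 + 3·7 + 5·11 = 86.
2×P, 1×F, and 5×N: price 40 ≤ 43, reach 2·10 + 1·7 + 5·11 = 82.
Best is 86.

86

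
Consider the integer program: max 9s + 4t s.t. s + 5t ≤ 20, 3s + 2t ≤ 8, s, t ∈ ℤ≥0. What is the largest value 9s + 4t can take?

(s,t)=(2,1) is feasible, giving 22.
(s,t)=(2,0) is feasible, giving 18.
(s,t)=(1,2) is feasible, giving 17.
(s,t)=(1,1) is feasible, giving 13.
The best lattice point is (2,1), giving 22.

22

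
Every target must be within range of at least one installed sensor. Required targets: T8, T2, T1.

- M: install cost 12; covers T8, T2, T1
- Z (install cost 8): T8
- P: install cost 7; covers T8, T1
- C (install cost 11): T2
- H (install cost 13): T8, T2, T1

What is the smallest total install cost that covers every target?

M alone covers T8, T2, T1 — every target.
Total install cost: 12.

12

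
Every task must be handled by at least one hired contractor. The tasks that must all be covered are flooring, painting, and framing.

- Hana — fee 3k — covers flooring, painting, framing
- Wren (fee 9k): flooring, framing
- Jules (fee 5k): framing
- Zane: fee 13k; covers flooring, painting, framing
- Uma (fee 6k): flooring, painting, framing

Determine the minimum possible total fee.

3

This is a weighted set-cover instance.
Hana alone covers flooring, painting, framing — every task.
Total fee: 3.
No cover costs less than 3.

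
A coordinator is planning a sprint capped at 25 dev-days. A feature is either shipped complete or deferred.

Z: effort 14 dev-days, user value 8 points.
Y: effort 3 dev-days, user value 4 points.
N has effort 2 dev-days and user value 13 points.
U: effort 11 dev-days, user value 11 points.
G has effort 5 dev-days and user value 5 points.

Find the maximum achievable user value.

Take Y, N, U, and G: effort 3 + 2 + 11 + 5 = 21 ≤ 25, user value 4 + 13 + 11 + 5 = 33.
No other feasible combination does better.

33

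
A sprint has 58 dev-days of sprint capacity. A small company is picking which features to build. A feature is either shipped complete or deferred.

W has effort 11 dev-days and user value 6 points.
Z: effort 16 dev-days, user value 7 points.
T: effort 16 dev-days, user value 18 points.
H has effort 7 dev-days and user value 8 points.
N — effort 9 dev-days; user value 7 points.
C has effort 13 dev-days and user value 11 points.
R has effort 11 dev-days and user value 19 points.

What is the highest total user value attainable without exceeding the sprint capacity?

W + T + H + C + R: effort 11 + 16 + 7 + 13 + 11 = 58 ≤ 58, user value 6 + 18 + 8 + 11 + 19 = 62.
T + H + N + C + R: effort 16 + 7 + 9 + 13 + 11 = 56 ≤ 58, user value 18 + 8 + 7 + 11 + 19 = 63.
W + T + H + N + R: effort 11 + 16 + 7 + 9 + 11 = 54 ≤ 58, user value 6 + 18 + 8 + 7 + 19 = 58.
Best is T, H, N, C, and R with total user value 63.

63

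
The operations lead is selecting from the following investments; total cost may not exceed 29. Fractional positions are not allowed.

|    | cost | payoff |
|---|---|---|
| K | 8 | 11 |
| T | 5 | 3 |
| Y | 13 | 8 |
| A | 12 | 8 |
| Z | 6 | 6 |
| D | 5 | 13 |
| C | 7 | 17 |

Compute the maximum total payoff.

This is a 0-1 knapsack instance.
K + T + D + C: cost 8 + 5 + 5 + 7 = 25 ≤ 29, payoff 11 + 3 + 13 + 17 = 44.
K + Z + D + C: cost 8 + 6 + 5 + 7 = 26 ≤ 29, payoff 11 + 6 + 13 + 17 = 47.
Best is K, Z, D, and C with total payoff 47.

47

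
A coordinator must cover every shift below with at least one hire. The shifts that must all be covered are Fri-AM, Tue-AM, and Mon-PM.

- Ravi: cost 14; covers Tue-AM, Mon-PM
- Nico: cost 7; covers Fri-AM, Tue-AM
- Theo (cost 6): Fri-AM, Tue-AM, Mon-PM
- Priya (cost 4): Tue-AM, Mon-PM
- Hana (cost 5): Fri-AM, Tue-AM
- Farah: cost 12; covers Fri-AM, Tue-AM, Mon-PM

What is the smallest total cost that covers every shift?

This is a weighted set-cover instance.
Theo alone covers Fri-AM, Tue-AM, Mon-PM — every shift.
Total cost: 6.
No cover costs less than 6.

6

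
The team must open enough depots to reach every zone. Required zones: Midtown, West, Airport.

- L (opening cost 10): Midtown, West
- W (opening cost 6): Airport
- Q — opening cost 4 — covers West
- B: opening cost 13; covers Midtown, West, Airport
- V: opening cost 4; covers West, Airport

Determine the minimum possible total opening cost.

13

This is an integer covering problem.
The greedy cost-per-new-zone heuristic would pick V and L for 14, but a cheaper cover exists.
B alone covers Midtown, West, Airport — every zone.
Total opening cost: 13.
No cover costs less than 13.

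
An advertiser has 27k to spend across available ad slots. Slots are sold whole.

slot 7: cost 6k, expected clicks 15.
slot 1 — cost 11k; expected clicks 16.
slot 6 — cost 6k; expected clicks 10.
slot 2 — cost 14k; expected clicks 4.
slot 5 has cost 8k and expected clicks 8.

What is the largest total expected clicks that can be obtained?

41

Treat it as a binary knapsack problem.
Take slot 7, slot 1, and slot 6: cost 6 + 11 + 6 = 23 ≤ 27, expected clicks 15 + 16 + 10 = 41.
No other feasible combination does better.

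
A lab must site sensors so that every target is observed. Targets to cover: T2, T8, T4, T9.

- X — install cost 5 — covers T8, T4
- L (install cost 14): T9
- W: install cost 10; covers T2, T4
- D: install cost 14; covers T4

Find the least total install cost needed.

Choose X, L, and W: together they cover T2, T8, T4, T9 — every target.
Total install cost: 5 + 14 + 10 = 29.
No cover costs less than 29.

29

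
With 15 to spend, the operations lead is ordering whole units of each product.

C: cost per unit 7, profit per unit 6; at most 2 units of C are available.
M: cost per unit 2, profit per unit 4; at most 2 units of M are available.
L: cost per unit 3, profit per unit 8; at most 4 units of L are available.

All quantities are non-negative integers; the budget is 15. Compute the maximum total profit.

This is a bounded integer knapsack.
L has the best ratio (8/3); taking only L gives at most 4×8 = 32 (stopped by the supply cap of 4).
Mixing does better — 1×M and 4×L: cost 14 ≤ 15, profit 1·4 + 4·8 = 36.

36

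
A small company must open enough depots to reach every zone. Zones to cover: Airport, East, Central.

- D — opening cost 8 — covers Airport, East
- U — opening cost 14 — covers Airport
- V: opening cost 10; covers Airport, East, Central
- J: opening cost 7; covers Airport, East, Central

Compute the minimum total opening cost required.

J alone covers Airport, East, Central — every zone.
Total opening cost: 7.
No cover costs less than 7.

7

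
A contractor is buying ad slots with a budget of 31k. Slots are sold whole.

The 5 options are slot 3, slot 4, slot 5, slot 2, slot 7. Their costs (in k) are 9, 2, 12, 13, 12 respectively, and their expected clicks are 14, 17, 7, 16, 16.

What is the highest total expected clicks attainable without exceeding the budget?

49

slot 3 + slot 4 + slot 7: cost 9 + 2 + 12 = 23 ≤ 31, expected clicks 14 + 17 + 16 = 47.
slot 4 + slot 2 + slot 7: cost 2 + 13 + 12 = 27 ≤ 31, expected clicks 17 + 16 + 16 = 49.
Best is slot 4, slot 2, and slot 7 with total expected clicks 49.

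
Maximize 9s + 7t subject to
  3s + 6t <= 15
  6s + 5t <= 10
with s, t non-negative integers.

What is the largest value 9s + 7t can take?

14

Relaxing integrality, the LP optimum is 15.00 at (s,t) = (1.67, 0), which is not an integer point.
(s,t)=(0,2): 3·0+6·2=12≤15, 6·0+5·2=10≤10, objective 14.
(s,t)=(1,0): 3·1+6·0=3≤15, 6·1+5·0=6≤10, objective 9.
(s,t)=(0,1): 3·0+6·1=6≤15, 6·0+5·1=5≤10, objective 7.
The best lattice point is (0,2), giving 14.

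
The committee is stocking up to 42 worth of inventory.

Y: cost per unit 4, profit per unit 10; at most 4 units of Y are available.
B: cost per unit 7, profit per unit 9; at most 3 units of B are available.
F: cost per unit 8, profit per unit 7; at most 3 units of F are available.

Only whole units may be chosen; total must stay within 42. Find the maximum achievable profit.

67

Take 4×Y and 3×B: cost 37 ≤ 42, profit 4·10 + 3·9 = 67.
Y has the best ratio (10/4) and is taken to its limit of 4; remaining capacity is filled optimally with the others.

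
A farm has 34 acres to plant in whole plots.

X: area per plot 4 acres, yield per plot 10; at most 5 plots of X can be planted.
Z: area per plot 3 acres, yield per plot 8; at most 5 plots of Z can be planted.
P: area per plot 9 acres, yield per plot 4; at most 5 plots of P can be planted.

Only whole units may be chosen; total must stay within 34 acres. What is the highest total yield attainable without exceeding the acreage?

82

This is a bounded integer knapsack.
5×X and 4×Z: area 32 ≤ 34, yield 5·10 + 4·8 = 82.
4×X and 5×Z: area 31 ≤ 34, yield 4·10 + 5·8 = 80.
Best is 82.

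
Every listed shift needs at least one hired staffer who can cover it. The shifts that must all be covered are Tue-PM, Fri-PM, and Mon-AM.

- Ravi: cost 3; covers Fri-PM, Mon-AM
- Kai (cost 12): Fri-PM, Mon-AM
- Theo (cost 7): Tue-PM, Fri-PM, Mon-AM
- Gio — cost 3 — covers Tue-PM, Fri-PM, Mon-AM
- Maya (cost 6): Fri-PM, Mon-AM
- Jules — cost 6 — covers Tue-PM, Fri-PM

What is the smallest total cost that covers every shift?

This is a weighted set-cover instance.
Gio alone covers Tue-PM, Fri-PM, Mon-AM — every shift.
Total cost: 3.
No cover costs less than 3.

3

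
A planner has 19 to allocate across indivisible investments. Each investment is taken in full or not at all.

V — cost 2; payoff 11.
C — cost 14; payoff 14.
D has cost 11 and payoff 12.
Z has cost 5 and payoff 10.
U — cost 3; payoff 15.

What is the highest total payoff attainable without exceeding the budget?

Allowing fractional choices, the relaxed optimum would be about 45.8, but investments are indivisible.
V + D + U: cost 2 + 11 + 3 = 16 ≤ 19, payoff 11 + 12 + 15 = 38.
V + C + U: cost 2 + 14 + 3 = 19 ≤ 19, payoff 11 + 14 + 15 = 40.
D + Z + U: cost 11 + 5 + 3 = 19 ≤ 19, payoff 12 + 10 + 15 = 37.
Best is V, C, and U with total payoff 40.

40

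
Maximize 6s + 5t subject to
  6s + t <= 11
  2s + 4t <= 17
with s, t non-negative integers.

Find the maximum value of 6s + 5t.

21

Relaxing integrality, the LP optimum is 25.55 at (s,t) = (1.23, 3.64), which is not an integer point.
(s,t)=(1,3) is feasible, giving 21.
(s,t)=(0,4) is feasible, giving 20.
(s,t)=(1,2) is feasible, giving 16.
(s,t)=(0,3) is feasible, giving 15.
The best lattice point is (1,3), giving 21.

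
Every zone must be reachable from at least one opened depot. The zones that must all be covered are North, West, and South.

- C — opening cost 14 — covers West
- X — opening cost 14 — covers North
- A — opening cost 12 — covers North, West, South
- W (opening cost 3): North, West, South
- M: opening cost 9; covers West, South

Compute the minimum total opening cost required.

W alone covers North, West, South — every zone.
Total opening cost: 3.
No cover costs less than 3.

3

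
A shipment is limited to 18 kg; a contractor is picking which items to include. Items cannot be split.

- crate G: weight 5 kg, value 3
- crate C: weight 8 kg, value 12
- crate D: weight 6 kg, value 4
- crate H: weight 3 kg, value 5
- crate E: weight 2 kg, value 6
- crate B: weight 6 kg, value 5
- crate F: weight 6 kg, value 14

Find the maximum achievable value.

This is a 0-1 knapsack instance.
Allowing fractional choices, the relaxed optimum would be about 35.5, but items are indivisible.
crate C + crate H + crate F: weight 8 + 3 + 6 = 17 ≤ 18, value 12 + 5 + 14 = 31.
crate H + crate E + crate B + crate F: weight 3 + 2 + 6 + 6 = 17 ≤ 18, value 5 + 6 + 5 + 14 = 30.
crate C + crate E + crate F: weight 8 + 2 + 6 = 16 ≤ 18, value 12 + 6 + 14 = 32.
Best is crate C, crate E, and crate F with total value 32.

32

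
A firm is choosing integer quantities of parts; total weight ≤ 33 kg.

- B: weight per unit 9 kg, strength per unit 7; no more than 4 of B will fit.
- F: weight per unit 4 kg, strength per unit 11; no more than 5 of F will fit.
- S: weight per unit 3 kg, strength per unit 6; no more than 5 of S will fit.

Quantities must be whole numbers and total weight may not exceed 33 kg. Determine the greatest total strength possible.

F has the best ratio (11/4); taking only F gives at most 5×11 = 55 (stopped by the supply cap of 5).
Mixing does better — 5×F and 4×S: weight 32 ≤ 33, strength 5·11 + 4·6 = 79.

79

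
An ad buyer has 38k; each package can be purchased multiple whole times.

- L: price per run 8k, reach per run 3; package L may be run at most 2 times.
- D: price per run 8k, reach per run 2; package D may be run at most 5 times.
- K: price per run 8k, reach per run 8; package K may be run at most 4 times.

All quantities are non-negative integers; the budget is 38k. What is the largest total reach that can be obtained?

32

K has the best ratio (8/8); taking only K gives at most 4×8 = 32 (stopped by the price limit).
Optimal: 4×K: price 32 ≤ 38, reach 4·8 = 32.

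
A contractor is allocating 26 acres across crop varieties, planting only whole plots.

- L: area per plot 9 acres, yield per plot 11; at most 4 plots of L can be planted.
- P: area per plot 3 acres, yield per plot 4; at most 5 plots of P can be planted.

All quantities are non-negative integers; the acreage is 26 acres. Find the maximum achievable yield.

P has the best ratio (4/3); taking only P gives at most 5×4 = 20 (stopped by the supply cap of 5).
Mixing does better — 1×L and 5×P: area 24 ≤ 26, yield 1·11 + 5·4 = 31.

31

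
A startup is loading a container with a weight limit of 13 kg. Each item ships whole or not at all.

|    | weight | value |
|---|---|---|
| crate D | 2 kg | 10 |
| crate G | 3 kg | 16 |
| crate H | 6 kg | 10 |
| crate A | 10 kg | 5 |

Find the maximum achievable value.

36

Treat it as a binary knapsack problem.
crate D + crate G + crate H: weight 2 + 3 + 6 = 11 ≤ 13, value 10 + 16 + 10 = 36.
crate D + crate G: weight 2 + 3 = 5 ≤ 13, value 10 + 16 = 26.
crate G + crate H: weight 3 + 6 = 9 ≤ 13, value 16 + 10 = 26.
Best is crate D, crate G, and crate H with total value 36.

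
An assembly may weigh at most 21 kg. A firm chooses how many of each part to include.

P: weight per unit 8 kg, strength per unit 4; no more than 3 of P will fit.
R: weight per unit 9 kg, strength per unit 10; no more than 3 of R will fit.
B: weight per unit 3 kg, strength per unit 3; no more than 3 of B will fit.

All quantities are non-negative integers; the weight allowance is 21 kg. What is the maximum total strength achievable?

23

This is a bounded integer knapsack.
2×R: weight 18 ≤ 21, strength 2·10 = 20.
2×R and 1×B: weight 21 ≤ 21, strength 2·10 + 1·3 = 23.
Best is 23.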